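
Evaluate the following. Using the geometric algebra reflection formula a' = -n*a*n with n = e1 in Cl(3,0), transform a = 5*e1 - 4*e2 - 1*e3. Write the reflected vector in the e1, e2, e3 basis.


Reflection formula: a' = -n*a*n, with n = e1 (unit vector, n^2 = 1).
For reflection through hyperplane perp to e1:
The component along e1 flips sign, others stay.
a = (5, -4, -1)
a' = (-5, -4, -1)
a' = -5*e1 - 4*e2 - 1*e3


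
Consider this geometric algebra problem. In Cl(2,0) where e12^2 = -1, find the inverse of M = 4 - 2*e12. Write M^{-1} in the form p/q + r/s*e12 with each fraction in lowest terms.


M = 4 - 2*e12, where e12^2 = -1.
Since M commutes with its reverse ~M = a - b*e12, M * ~M = a^2 - b^2*e12^2 = a^2 + b^2.
So M^{-1} = ~M / (a^2 + b^2) = (a - b*e12)/(a^2 + b^2).
a^2 + b^2 = 16 + 4 = 20
Scalar part = 4/20 = 1/5
Bivector coeff = 2/20 = 1/10
M^{-1} = 1/5 + 1/10*e12


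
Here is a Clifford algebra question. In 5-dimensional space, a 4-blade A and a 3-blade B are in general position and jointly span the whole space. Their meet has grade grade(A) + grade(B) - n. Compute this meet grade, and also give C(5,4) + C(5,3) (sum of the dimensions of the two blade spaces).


Meet grade = grade(A) + grade(B) - n
= 4 + 3 - 5 = 2
C(5,4) = 5
C(5,3) = 10
dim_A + dim_B = 5 + 10 = 15


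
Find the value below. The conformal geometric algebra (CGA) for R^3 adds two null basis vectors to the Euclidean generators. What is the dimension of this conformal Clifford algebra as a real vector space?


The conformal model of R^3 uses Cl(4,1): the 3 Euclidean generators plus two extra orthogonal generators e+ (e+^2 = +1) and e- (e-^2 = -1), from which the null vectors e0, einf are built.
Number of generators m = 3 + 2 = 5.
dim Cl(p,q) = 2^m = 2^5 = 32


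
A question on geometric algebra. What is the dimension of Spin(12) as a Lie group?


Spin(n) double-covers SO(n); both have Lie algebra so(n) of dimension n(n-1)/2.
n = 12
n(n-1) = 12 * 11 = 132
dim Spin(12) = 132/2 = 66


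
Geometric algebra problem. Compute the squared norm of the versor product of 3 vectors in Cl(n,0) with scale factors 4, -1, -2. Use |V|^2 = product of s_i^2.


Each vector v_i has |v_i|^2 = s_i^2
Squared scales: 4^2 = 16, (-1)^2 = 1, (-2)^2 = 4
|V|^2 = 16 * 1 * 4
= 64


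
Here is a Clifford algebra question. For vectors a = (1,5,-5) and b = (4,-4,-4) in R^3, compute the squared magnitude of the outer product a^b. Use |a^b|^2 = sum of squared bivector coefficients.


a wedge b = (a1*b2 - a2*b1)*e12 + (a1*b3 - a3*b1)*e13 + (a2*b3 - a3*b2)*e23
e12 coeff: 1*(-4) - 5*4 = -4 - 20 = -24
e13 coeff: 1*(-4) - (-5)*4 = -4 - (-20) = 16
e23 coeff: 5*(-4) - (-5)*(-4) = -20 - 20 = -40
|a wedge b|^2 = (-24)^2 + 16^2 + (-40)^2
= 576 + 256 + 1600
= 2432


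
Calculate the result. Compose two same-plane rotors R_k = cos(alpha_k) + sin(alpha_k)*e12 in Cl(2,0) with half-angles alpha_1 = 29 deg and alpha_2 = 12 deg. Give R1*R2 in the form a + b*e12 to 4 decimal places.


Same-plane rotors commute and their half-angles add:
R1*R2 = cos(a1 + a2) + sin(a1 + a2)*e12.
a1 + a2 = 29 + 12 = 41 deg
cos(41 deg) = 0.7547
sin(41 deg) = 0.6561
R1*R2 = 0.7547 + 0.6561*e12


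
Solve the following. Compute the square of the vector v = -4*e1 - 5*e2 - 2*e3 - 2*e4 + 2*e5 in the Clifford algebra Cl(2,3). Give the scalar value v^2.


v^2 = sum of c_i^2 * e_i^2
Positive signature terms (e_i^2 = +1): (-4)^2 + (-5)^2 = 41
Negative signature terms (e_j^2 = -1): (-2)^2 + (-2)^2 + 2^2 = 12
v^2 = 41 - 12 = 29


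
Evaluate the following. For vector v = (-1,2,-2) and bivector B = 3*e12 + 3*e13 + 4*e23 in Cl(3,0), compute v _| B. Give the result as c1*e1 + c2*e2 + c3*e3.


Left contraction v _| B = <vB>_1 (grade-1 part of the geometric product vB).
Using e1_|e12 = e2, e2_|e12 = -e1, e1_|e13 = e3, e3_|e13 = -e1, e2_|e23 = e3, e3_|e23 = -e2:
e1 coeff: -v2*b12 - v3*b13 = -(2)*(3) - (-2)*(3) = 0
e2 coeff: v1*b12 - v3*b23 = (-1)*(3) - (-2)*(4) = 5
e3 coeff: v1*b13 + v2*b23 = (-1)*(3) + (2)*(4) = 5
v _| B = 0*e1 + 5*e2 + 5*e3


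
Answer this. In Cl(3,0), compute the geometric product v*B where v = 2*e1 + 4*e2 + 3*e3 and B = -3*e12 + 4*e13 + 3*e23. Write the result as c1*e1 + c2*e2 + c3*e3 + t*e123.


vB has grade-1 (vector) and grade-3 (trivector) parts: vB = (v _| B) + (v ^ B).
Vector part <vB>_1:
  e1: -v2*b12 - v3*b13 = -(4)*(-3) - (3)*(4) = 0
  e2: v1*b12 - v3*b23 = (2)*(-3) - (3)*(3) = -15
  e3: v1*b13 + v2*b23 = (2)*(4) + (4)*(3) = 20
Trivector part <vB>_3:
  e123: v1*b23 - v2*b13 + v3*b12 = (2)*(3) - (4)*(4) + (3)*(-3) = -19
vB = 0*e1 - 15*e2 + 20*e3 - 19*e123


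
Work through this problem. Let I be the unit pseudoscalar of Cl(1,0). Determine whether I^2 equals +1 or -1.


The pseudoscalar I = e1...e_n (product of all n generators) of Cl(p,q) satisfies I^2 = (-1)^(q + n(n-1)/2).
p = 1, q = 0, n = p + q = 1
n(n-1)/2 = 1 * 0 / 2 = 0
Exponent = q + n(n-1)/2 = 0 + 0 = 0
I^2 = (-1)^0 = +1


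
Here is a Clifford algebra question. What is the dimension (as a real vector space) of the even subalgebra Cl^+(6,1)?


Even subalgebra dimension = 2^(n-1)
n = 6 + 1 = 7
2^(7 - 1) = 2^6 = 64
Verification: sum of C(7,k) for even k = 1 + 21 + 35 + 7 = 64
Result = 64


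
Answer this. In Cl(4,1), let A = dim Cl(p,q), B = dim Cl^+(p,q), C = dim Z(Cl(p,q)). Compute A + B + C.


n = 4 + 1 = 5
Total dim = 2^5 = 32
Even subalgebra dim = 2^4 = 16
n is odd, so center dim = 2
Sum = 32 + 16 + 2 = 50


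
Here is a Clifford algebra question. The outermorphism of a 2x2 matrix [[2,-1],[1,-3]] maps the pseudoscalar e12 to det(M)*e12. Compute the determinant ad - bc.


The outermorphism of a linear map f sends e1^e2 to f(e1)^f(e2).
f(e1) = 2*e1 + 1*e2
f(e2) = -1*e1 - 3*e2
f(e1) ^ f(e2) = (2*e1 + 1*e2) ^ (-1*e1 - 3*e2)
= 2*(-3)*e12 + 1*(-1)*e21
= (-6 - (-1))*e12
= -5*e12
Coefficient = -5


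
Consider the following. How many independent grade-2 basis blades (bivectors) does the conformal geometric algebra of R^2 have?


The conformal model of R^2 uses Cl(3,1) with m = 2 + 2 = 4 generators.
Number of grade-2 blades = C(m, 2) = C(4, 2)
= 4*3/2 = 6


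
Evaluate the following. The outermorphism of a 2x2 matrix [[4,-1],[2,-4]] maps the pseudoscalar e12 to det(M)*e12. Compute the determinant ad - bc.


The outermorphism of a linear map f sends e1^e2 to f(e1)^f(e2).
f(e1) = 4*e1 + 2*e2
f(e2) = -1*e1 - 4*e2
f(e1) ^ f(e2) = (4*e1 + 2*e2) ^ (-1*e1 - 4*e2)
= 4*(-4)*e12 + 2*(-1)*e21
= (-16 - (-2))*e12
= -14*e12
Coefficient = -14


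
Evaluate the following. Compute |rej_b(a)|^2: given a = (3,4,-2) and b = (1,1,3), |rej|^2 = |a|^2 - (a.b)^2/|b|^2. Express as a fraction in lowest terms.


|a|^2 = 3^2 + 4^2 + (-2)^2 = 29
|b|^2 = 1^2 + 1^2 + 3^2 = 11
a . b = 3*1 + 4*1 + (-2)*3 = 1
(a.b)^2 = 1^2 = 1
|rej|^2 = 29 - 1/11
= (319 - 1)/11
= 318/11
In lowest terms: 318/11


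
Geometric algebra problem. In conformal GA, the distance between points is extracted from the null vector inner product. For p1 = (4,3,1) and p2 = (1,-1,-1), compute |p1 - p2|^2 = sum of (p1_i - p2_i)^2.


p1 - p2 = (3, 4, 2)
|p1 - p2|^2 = 3^2 + 4^2 + 2^2
= 9 + 16 + 4
= 29


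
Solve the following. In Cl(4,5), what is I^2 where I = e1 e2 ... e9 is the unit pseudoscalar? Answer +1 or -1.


The pseudoscalar I = e1...e_n (product of all n generators) of Cl(p,q) satisfies I^2 = (-1)^(q + n(n-1)/2).
p = 4, q = 5, n = p + q = 9
n(n-1)/2 = 9 * 8 / 2 = 36
Exponent = q + n(n-1)/2 = 5 + 36 = 41
I^2 = (-1)^41 = -1


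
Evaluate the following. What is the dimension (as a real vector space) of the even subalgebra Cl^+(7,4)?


Even subalgebra dimension = 2^(n-1)
n = 7 + 4 = 11
2^(11 - 1) = 2^10 = 1024
Verification: sum of C(11,k) for even k = 1 + 55 + 330 + 462 + 165 + 11 = 1024
Result = 1024


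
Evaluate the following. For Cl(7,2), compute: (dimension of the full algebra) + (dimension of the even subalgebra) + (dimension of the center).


n = 7 + 2 = 9
Total dim = 2^9 = 512
Even subalgebra dim = 2^8 = 256
n is odd, so center dim = 2
Sum = 512 + 256 + 2 = 770


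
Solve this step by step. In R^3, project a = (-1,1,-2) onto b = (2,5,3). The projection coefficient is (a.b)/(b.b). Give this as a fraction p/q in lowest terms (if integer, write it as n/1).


Projection coefficient = (a . b) / (b . b)
a . b = (-1)*2 + 1*5 + (-2)*3
= -2 + 5 + (-6) = -3
b . b = 2^2 + 5^2 + 3^2
= 4 + 25 + 9 = 38
Coefficient = -3/38
In lowest terms: -3/38


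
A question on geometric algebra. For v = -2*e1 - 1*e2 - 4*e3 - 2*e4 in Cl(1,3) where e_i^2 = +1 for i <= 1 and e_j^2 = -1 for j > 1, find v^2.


v^2 = sum of c_i^2 * e_i^2
Positive signature terms (e_i^2 = +1): (-2)^2 = 4
Negative signature terms (e_j^2 = -1): (-1)^2 + (-4)^2 + (-2)^2 = 21
v^2 = 4 - 21 = -17


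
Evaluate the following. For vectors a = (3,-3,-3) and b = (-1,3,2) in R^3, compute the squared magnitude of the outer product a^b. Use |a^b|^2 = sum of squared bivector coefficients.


a wedge b = (a1*b2 - a2*b1)*e12 + (a1*b3 - a3*b1)*e13 + (a2*b3 - a3*b2)*e23
e12 coeff: 3*3 - (-3)*(-1) = 9 - 3 = 6
e13 coeff: 3*2 - (-3)*(-1) = 6 - 3 = 3
e23 coeff: (-3)*2 - (-3)*3 = -6 - (-9) = 3
|a wedge b|^2 = 6^2 + 3^2 + 3^2
= 36 + 9 + 9
= 54


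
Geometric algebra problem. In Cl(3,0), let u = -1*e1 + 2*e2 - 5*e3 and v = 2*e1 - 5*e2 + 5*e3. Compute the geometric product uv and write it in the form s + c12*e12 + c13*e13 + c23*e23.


In Cl(3,0): e_i^2 = 1, e_ie_j = -e_je_i for i != j.
Scalar part = u . v = (-1)*2 + 2*(-5) + (-5)*5
= -2 + (-10) + (-25) = -37
e12 coeff = (-1)*(-5) - 2*2 = 5 - 4 = 1
e13 coeff = (-1)*5 - (-5)*2 = -5 - (-10) = 5
e23 coeff = 2*5 - (-5)*(-5) = 10 - 25 = -15
uv = -37 + 1*e12 + 5*e13 - 15*e23


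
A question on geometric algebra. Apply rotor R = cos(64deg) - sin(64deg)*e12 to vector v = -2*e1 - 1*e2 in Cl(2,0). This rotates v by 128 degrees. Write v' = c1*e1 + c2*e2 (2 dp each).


Rotor R = cos(64deg) - sin(64deg)*e12
Rotation angle theta = 2 * 64 = 128 degrees
v' = R*v*~R rotates v by theta.
cos(128deg) = -0.6157, sin(128deg) = 0.7880
v'_1 = -2*cos(128deg) - (-1)*sin(128deg)
= -2*(-0.6157) - (-1)*0.7880
= 2.02
v'_2 = -2*sin(128deg) + (-1)*cos(128deg)
= -2*0.7880 + (-1)*(-0.6157)
= -0.96
v' = 2.02*e1 - 0.96*e2


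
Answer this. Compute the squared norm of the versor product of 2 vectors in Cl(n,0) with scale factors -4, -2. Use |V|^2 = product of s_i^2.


Each vector v_i has |v_i|^2 = s_i^2
Squared scales: (-4)^2 = 16, (-2)^2 = 4
|V|^2 = 16 * 4
= 64


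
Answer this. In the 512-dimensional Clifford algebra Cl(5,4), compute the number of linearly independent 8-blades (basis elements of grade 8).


Number of grade-k basis blades in Cl(p,q) with n = p + q is C(n, k).
n = 5 + 4 = 9
C(9, 8) = 9! / (8! * 1!)
= 362880 / (40320 * 1)
= 9


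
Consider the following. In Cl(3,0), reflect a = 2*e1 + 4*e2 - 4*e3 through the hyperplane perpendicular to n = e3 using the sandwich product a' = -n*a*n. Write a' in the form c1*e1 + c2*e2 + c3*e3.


Reflection formula: a' = -n*a*n, with n = e3 (unit vector, n^2 = 1).
For reflection through hyperplane perp to e3:
The component along e3 flips sign, others stay.
a = (2, 4, -4)
a' = (2, 4, 4)
a' = 2*e1 + 4*e2 + 4*e3


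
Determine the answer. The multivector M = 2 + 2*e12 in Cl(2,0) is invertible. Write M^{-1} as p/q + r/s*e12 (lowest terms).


M = 2 + 2*e12, where e12^2 = -1.
Since M commutes with its reverse ~M = a - b*e12, M * ~M = a^2 - b^2*e12^2 = a^2 + b^2.
So M^{-1} = ~M / (a^2 + b^2) = (a - b*e12)/(a^2 + b^2).
a^2 + b^2 = 4 + 4 = 8
Scalar part = 2/8 = 1/4
Bivector coeff = -2/8 = -1/4
M^{-1} = 1/4 - 1/4*e12


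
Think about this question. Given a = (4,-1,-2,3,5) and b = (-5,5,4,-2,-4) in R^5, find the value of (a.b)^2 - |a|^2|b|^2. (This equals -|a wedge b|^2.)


a . b = 4*(-5) + (-1)*5 + (-2)*4 + 3*(-2) + 5*(-4)
= -20 + (-5) + (-8) + (-6) + (-20) = -59
|a|^2 = 4^2 + (-1)^2 + (-2)^2 + 3^2 + 5^2 = 55
|b|^2 = (-5)^2 + 5^2 + 4^2 + (-2)^2 + (-4)^2 = 86
(a.b)^2 = (-59)^2 = 3481
|a|^2 * |b|^2 = 55 * 86 = 4730
Result = 3481 - 4730 = -1249


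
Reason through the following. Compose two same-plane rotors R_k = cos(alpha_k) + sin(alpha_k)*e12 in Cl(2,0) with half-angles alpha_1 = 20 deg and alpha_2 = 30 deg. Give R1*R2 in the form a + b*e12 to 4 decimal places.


Same-plane rotors commute and their half-angles add:
R1*R2 = cos(a1 + a2) + sin(a1 + a2)*e12.
a1 + a2 = 20 + 30 = 50 deg
cos(50 deg) = 0.6428
sin(50 deg) = 0.7660
R1*R2 = 0.6428 + 0.7660*e12


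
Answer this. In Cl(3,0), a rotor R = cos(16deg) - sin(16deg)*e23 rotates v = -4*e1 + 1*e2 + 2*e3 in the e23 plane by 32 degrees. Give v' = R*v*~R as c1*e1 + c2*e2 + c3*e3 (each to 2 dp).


Rotor R = cos(16deg) - sin(16deg)*e23
Rotation angle theta = 2 * 16 = 32 degrees in the e23 plane (e2 -> e3).
The component perpendicular to the plane (e1) is invariant: v'_1 = v1 = -4.00
cos(32deg) = 0.8480, sin(32deg) = 0.5299
v'_2 = v2*cos(theta) - v3*sin(theta) = 1*0.8480 - 2*0.5299 = -0.21
v'_3 = v2*sin(theta) + v3*cos(theta) = 1*0.5299 + 2*0.8480 = 2.23
v' = -4.00*e1 - 0.21*e2 + 2.23*e3


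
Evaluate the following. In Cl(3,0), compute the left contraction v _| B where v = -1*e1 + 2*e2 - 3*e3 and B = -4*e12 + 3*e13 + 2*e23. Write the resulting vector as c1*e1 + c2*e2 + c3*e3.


Left contraction v _| B = <vB>_1 (grade-1 part of the geometric product vB).
Using e1_|e12 = e2, e2_|e12 = -e1, e1_|e13 = e3, e3_|e13 = -e1, e2_|e23 = e3, e3_|e23 = -e2:
e1 coeff: -v2*b12 - v3*b13 = -(2)*(-4) - (-3)*(3) = 17
e2 coeff: v1*b12 - v3*b23 = (-1)*(-4) - (-3)*(2) = 10
e3 coeff: v1*b13 + v2*b23 = (-1)*(3) + (2)*(2) = 1
v _| B = 17*e1 + 10*e2 + 1*e3


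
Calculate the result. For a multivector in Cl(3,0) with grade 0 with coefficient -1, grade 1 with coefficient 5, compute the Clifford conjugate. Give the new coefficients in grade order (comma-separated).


Clifford conjugate sign for grade k: (-1)^(k(k+1)/2)
Grade 0: (-1)^(0*1/2) = (-1)^0 = 1, coeff -1 -> -1
Grade 1: (-1)^(1*2/2) = (-1)^1 = -1, coeff 5 -> -5
Conjugated coefficients: -1, -5


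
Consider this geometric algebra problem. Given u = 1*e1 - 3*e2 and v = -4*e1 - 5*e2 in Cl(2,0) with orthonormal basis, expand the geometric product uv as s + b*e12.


Expand: (1*e1 - 3*e2)(-4*e1 - 5*e2)
= 1*(-4)*e1e1 + 1*(-5)*e1e2 + (-3)*(-4)*e2e1 + (-3)*(-5)*e2e2
Using e1^2 = e2^2 = 1, e2e1 = -e1e2:
Scalar part s = 1*(-4) + (-3)*(-5) = -4 + 15 = 11
Bivector part b = 1*(-5) - (-3)*(-4) = -5 - 12 = -17
uv = 11 - 17*e12


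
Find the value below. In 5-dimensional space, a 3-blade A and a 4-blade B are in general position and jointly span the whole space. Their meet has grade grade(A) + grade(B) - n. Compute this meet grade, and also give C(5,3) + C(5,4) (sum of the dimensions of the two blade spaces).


Meet grade = grade(A) + grade(B) - n
= 3 + 4 - 5 = 2
C(5,3) = 10
C(5,4) = 5
dim_A + dim_B = 10 + 5 = 15


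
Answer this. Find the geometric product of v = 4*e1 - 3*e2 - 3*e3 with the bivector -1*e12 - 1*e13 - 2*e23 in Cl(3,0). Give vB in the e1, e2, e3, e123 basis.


vB has grade-1 (vector) and grade-3 (trivector) parts: vB = (v _| B) + (v ^ B).
Vector part <vB>_1:
  e1: -v2*b12 - v3*b13 = -(-3)*(-1) - (-3)*(-1) = -6
  e2: v1*b12 - v3*b23 = (4)*(-1) - (-3)*(-2) = -10
  e3: v1*b13 + v2*b23 = (4)*(-1) + (-3)*(-2) = 2
Trivector part <vB>_3:
  e123: v1*b23 - v2*b13 + v3*b12 = (4)*(-2) - (-3)*(-1) + (-3)*(-1) = -8
vB = -6*e1 - 10*e2 + 2*e3 - 8*e123


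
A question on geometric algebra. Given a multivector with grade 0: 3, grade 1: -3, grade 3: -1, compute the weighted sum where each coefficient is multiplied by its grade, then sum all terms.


Grade-weighted sum = sum of grade_k * coefficient_k
0*3 = 0
1*(-3) = -3
3*(-1) = -3
Total = 0 + (-3) + (-3) = -6


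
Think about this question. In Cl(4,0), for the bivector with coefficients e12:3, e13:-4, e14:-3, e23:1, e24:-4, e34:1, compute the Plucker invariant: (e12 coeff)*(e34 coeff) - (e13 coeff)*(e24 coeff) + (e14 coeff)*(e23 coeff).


Plucker relation: af - be + cd
a*f = 3*1 = 3
b*e = (-4)*(-4) = 16
c*d = (-3)*1 = -3
af - be + cd = 3 - 16 + (-3)
= -16


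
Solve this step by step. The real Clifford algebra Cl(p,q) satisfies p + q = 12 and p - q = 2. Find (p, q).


We need p + q = 12 and p - q = 2.
Adding: 2p = 12 + 2 = 14, so p = 7.
Then q = 12 - 7 = 5.
(p, q) = (7, 5)


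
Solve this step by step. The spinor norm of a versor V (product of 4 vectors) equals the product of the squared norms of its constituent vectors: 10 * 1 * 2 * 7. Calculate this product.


Spinor norm N(V) = |v1|^2 * |v2|^2 * ... * |v4|^2
= 10 * 1 * 2 * 7
Running product: 10, 10, 20, 140
N(V) = 140


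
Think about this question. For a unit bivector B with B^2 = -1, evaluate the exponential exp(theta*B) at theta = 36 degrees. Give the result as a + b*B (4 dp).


For a unit bivector B with B^2 = -1, the exponential series gives
e^(theta*B) = cos(theta) + sin(theta)*B (the GA analogue of Euler's formula).
theta = 36 degrees = 0.628319 rad
cos(36 deg) = 0.8090
sin(36 deg) = 0.5878
exp(theta*B) = 0.8090 + 0.5878*B


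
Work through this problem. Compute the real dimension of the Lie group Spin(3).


Spin(n) double-covers SO(n); both have Lie algebra so(n) of dimension n(n-1)/2.
n = 3
n(n-1) = 3 * 2 = 6
dim Spin(3) = 6/2 = 3


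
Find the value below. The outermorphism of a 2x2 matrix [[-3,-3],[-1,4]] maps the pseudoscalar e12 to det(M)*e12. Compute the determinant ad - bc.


The outermorphism of a linear map f sends e1^e2 to f(e1)^f(e2).
f(e1) = -3*e1 - 1*e2
f(e2) = -3*e1 + 4*e2
f(e1) ^ f(e2) = (-3*e1 - 1*e2) ^ (-3*e1 + 4*e2)
= (-3)*4*e12 + (-1)*(-3)*e21
= (-12 - 3)*e12
= -15*e12
Coefficient = -15


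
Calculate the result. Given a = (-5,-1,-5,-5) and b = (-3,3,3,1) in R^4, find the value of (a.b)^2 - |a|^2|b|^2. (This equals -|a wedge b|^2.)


a . b = (-5)*(-3) + (-1)*3 + (-5)*3 + (-5)*1
= 15 + (-3) + (-15) + (-5) = -8
|a|^2 = (-5)^2 + (-1)^2 + (-5)^2 + (-5)^2 = 76
|b|^2 = (-3)^2 + 3^2 + 3^2 + 1^2 = 28
(a.b)^2 = (-8)^2 = 64
|a|^2 * |b|^2 = 76 * 28 = 2128
Result = 64 - 2128 = -2064


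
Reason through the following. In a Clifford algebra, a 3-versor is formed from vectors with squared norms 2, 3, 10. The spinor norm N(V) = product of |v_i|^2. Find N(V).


Spinor norm N(V) = |v1|^2 * |v2|^2 * ... * |v3|^2
= 2 * 3 * 10
Running product: 2, 6, 60
N(V) = 60


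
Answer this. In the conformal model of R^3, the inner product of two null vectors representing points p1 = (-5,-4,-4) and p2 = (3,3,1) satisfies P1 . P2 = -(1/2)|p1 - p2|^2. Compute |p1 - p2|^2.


p1 - p2 = (-8, -7, -5)
|p1 - p2|^2 = (-8)^2 + (-7)^2 + (-5)^2
= 64 + 49 + 25
= 138


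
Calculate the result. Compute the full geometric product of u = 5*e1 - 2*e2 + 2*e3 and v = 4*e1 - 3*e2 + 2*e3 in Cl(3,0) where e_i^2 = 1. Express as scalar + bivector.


In Cl(3,0): e_i^2 = 1, e_ie_j = -e_je_i for i != j.
Scalar part = u . v = 5*4 + (-2)*(-3) + 2*2
= 20 + 6 + 4 = 30
e12 coeff = 5*(-3) - (-2)*4 = -15 - (-8) = -7
e13 coeff = 5*2 - 2*4 = 10 - 8 = 2
e23 coeff = (-2)*2 - 2*(-3) = -4 - (-6) = 2
uv = 30 - 7*e12 + 2*e13 + 2*e23


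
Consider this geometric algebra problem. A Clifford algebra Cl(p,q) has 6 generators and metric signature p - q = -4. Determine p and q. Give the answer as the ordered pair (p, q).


We need p + q = 6 and p - q = -4.
Adding: 2p = 6 + (-4) = 2, so p = 1.
Then q = 6 - 1 = 5.
(p, q) = (1, 5)


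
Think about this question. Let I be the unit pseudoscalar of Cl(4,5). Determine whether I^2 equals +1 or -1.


The pseudoscalar I = e1...e_n (product of all n generators) of Cl(p,q) satisfies I^2 = (-1)^(q + n(n-1)/2).
p = 4, q = 5, n = p + q = 9
n(n-1)/2 = 9 * 8 / 2 = 36
Exponent = q + n(n-1)/2 = 5 + 36 = 41
I^2 = (-1)^41 = -1


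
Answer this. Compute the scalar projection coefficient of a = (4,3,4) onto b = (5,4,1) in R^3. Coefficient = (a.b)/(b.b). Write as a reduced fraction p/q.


Projection coefficient = (a . b) / (b . b)
a . b = 4*5 + 3*4 + 4*1
= 20 + 12 + 4 = 36
b . b = 5^2 + 4^2 + 1^2
= 25 + 16 + 1 = 42
Coefficient = 36/42
In lowest terms: 6/7


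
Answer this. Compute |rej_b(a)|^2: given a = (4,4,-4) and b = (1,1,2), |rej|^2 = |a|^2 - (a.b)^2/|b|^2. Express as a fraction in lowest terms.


|a|^2 = 4^2 + 4^2 + (-4)^2 = 48
|b|^2 = 1^2 + 1^2 + 2^2 = 6
a . b = 4*1 + 4*1 + (-4)*2 = 0
(a.b)^2 = 0^2 = 0
|rej|^2 = 48 - 0/6
= (288 - 0)/6
= 288/6
In lowest terms: 48/1


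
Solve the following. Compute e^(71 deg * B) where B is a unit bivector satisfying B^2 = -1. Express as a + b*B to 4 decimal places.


For a unit bivector B with B^2 = -1, the exponential series gives
e^(theta*B) = cos(theta) + sin(theta)*B (the GA analogue of Euler's formula).
theta = 71 degrees = 1.239184 rad
cos(71 deg) = 0.3256
sin(71 deg) = 0.9455
exp(theta*B) = 0.3256 + 0.9455*B


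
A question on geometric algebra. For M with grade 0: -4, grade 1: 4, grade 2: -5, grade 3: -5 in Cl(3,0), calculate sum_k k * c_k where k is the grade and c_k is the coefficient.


Grade-weighted sum = sum of grade_k * coefficient_k
0*(-4) = 0
1*4 = 4
2*(-5) = -10
3*(-5) = -15
Total = 0 + 4 + (-10) + (-15) = -21


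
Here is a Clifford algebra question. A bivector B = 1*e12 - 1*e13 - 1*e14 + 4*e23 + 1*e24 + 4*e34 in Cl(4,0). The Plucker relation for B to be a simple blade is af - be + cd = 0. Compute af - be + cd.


Plucker relation: af - be + cd
a*f = 1*4 = 4
b*e = (-1)*1 = -1
c*d = (-1)*4 = -4
af - be + cd = 4 - (-1) + (-4)
= 1


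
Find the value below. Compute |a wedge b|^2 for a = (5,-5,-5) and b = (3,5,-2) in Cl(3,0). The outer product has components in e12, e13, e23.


a wedge b = (a1*b2 - a2*b1)*e12 + (a1*b3 - a3*b1)*e13 + (a2*b3 - a3*b2)*e23
e12 coeff: 5*5 - (-5)*3 = 25 - (-15) = 40
e13 coeff: 5*(-2) - (-5)*3 = -10 - (-15) = 5
e23 coeff: (-5)*(-2) - (-5)*5 = 10 - (-25) = 35
|a wedge b|^2 = 40^2 + 5^2 + 35^2
= 1600 + 25 + 1225
= 2850


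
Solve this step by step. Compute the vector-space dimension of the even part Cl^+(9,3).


Even subalgebra dimension = 2^(n-1)
n = 9 + 3 = 12
2^(12 - 1) = 2^11 = 2048
Verification: sum of C(12,k) for even k = 1 + 66 + 495 + 924 + 495 + 66 + 1 = 2048
Result = 2048


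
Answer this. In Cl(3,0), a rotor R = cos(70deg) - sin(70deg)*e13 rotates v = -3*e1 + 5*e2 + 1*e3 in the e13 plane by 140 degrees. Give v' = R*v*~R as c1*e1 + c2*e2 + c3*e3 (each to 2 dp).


Rotor R = cos(70deg) - sin(70deg)*e13
Rotation angle theta = 2 * 70 = 140 degrees in the e13 plane (e1 -> e3).
The component perpendicular to the plane (e2) is invariant: v'_2 = v2 = 5.00
cos(140deg) = -0.7660, sin(140deg) = 0.6428
v'_1 = v1*cos(theta) - v3*sin(theta) = -3*(-0.7660) - 1*0.6428 = 1.66
v'_3 = v1*sin(theta) + v3*cos(theta) = -3*0.6428 + 1*(-0.7660) = -2.69
v' = 1.66*e1 + 5.00*e2 - 2.69*e3


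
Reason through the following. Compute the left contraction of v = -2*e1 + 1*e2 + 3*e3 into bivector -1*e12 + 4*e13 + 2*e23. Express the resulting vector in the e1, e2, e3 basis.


Left contraction v _| B = <vB>_1 (grade-1 part of the geometric product vB).
Using e1_|e12 = e2, e2_|e12 = -e1, e1_|e13 = e3, e3_|e13 = -e1, e2_|e23 = e3, e3_|e23 = -e2:
e1 coeff: -v2*b12 - v3*b13 = -(1)*(-1) - (3)*(4) = -11
e2 coeff: v1*b12 - v3*b23 = (-2)*(-1) - (3)*(2) = -4
e3 coeff: v1*b13 + v2*b23 = (-2)*(4) + (1)*(2) = -6
v _| B = -11*e1 - 4*e2 - 6*e3


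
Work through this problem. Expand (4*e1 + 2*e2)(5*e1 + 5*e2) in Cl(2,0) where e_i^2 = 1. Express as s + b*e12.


Expand: (4*e1 + 2*e2)(5*e1 + 5*e2)
= 4*5*e1e1 + 4*5*e1e2 + 2*5*e2e1 + 2*5*e2e2
Using e1^2 = e2^2 = 1, e2e1 = -e1e2:
Scalar part s = 4*5 + 2*5 = 20 + 10 = 30
Bivector part b = 4*5 - 2*5 = 20 - 10 = 10
uv = 30 + 10*e12


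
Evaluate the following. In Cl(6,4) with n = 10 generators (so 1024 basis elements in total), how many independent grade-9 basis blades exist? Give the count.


Number of grade-k basis blades in Cl(p,q) with n = p + q is C(n, k).
n = 6 + 4 = 10
C(10, 9) = 10! / (9! * 1!)
= 3628800 / (362880 * 1)
= 10


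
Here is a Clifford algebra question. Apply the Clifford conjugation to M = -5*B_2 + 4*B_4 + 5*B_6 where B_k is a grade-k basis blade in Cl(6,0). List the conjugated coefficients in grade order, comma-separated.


Clifford conjugate sign for grade k: (-1)^(k(k+1)/2)
Grade 2: (-1)^(2*3/2) = (-1)^3 = -1, coeff -5 -> 5
Grade 4: (-1)^(4*5/2) = (-1)^10 = 1, coeff 4 -> 4
Grade 6: (-1)^(6*7/2) = (-1)^21 = -1, coeff 5 -> -5
Conjugated coefficients: 5, 4, -5


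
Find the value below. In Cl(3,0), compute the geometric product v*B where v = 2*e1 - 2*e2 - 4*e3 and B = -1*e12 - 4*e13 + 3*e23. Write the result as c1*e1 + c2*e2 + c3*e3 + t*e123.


vB has grade-1 (vector) and grade-3 (trivector) parts: vB = (v _| B) + (v ^ B).
Vector part <vB>_1:
  e1: -v2*b12 - v3*b13 = -(-2)*(-1) - (-4)*(-4) = -18
  e2: v1*b12 - v3*b23 = (2)*(-1) - (-4)*(3) = 10
  e3: v1*b13 + v2*b23 = (2)*(-4) + (-2)*(3) = -14
Trivector part <vB>_3:
  e123: v1*b23 - v2*b13 + v3*b12 = (2)*(3) - (-2)*(-4) + (-4)*(-1) = 2
vB = -18*e1 + 10*e2 - 14*e3 + 2*e123


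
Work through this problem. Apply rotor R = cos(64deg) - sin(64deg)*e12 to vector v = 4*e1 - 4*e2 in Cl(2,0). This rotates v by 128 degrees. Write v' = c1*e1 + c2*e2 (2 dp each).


Rotor R = cos(64deg) - sin(64deg)*e12
Rotation angle theta = 2 * 64 = 128 degrees
v' = R*v*~R rotates v by theta.
cos(128deg) = -0.6157, sin(128deg) = 0.7880
v'_1 = 4*cos(128deg) - (-4)*sin(128deg)
= 4*(-0.6157) - (-4)*0.7880
= 0.69
v'_2 = 4*sin(128deg) + (-4)*cos(128deg)
= 4*0.7880 + (-4)*(-0.6157)
= 5.61
v' = 0.69*e1 + 5.61*e2


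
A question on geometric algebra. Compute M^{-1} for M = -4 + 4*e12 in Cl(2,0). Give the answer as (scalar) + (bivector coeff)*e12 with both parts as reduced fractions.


M = -4 + 4*e12, where e12^2 = -1.
Since M commutes with its reverse ~M = a - b*e12, M * ~M = a^2 - b^2*e12^2 = a^2 + b^2.
So M^{-1} = ~M / (a^2 + b^2) = (a - b*e12)/(a^2 + b^2).
a^2 + b^2 = 16 + 16 = 32
Scalar part = -4/32 = -1/8
Bivector coeff = -4/32 = -1/8
M^{-1} = -1/8 - 1/8*e12


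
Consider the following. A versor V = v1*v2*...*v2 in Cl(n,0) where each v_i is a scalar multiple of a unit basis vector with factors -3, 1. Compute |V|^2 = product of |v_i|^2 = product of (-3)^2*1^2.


Each vector v_i has |v_i|^2 = s_i^2
Squared scales: (-3)^2 = 9, 1^2 = 1
|V|^2 = 9 * 1
= 9


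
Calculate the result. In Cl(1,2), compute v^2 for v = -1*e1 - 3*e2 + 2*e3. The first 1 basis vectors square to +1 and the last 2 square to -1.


v^2 = sum of c_i^2 * e_i^2
Positive signature terms (e_i^2 = +1): (-1)^2 = 1
Negative signature terms (e_j^2 = -1): (-3)^2 + 2^2 = 13
v^2 = 1 - 13 = -12


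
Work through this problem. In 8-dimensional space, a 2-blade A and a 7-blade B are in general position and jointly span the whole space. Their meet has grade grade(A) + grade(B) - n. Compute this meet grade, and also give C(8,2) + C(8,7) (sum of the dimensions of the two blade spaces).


Meet grade = grade(A) + grade(B) - n
= 2 + 7 - 8 = 1
C(8,2) = 28
C(8,7) = 8
dim_A + dim_B = 28 + 8 = 36


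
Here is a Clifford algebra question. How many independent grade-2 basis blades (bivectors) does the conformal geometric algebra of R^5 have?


The conformal model of R^5 uses Cl(6,1) with m = 5 + 2 = 7 generators.
Number of grade-2 blades = C(m, 2) = C(7, 2)
= 7*6/2 = 21


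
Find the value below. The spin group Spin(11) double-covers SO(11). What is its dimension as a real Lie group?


Spin(n) double-covers SO(n); both have Lie algebra so(n) of dimension n(n-1)/2.
n = 11
n(n-1) = 11 * 10 = 110
dim Spin(11) = 110/2 = 55


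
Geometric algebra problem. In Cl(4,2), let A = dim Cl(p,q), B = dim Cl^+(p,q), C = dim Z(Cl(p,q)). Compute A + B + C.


n = 4 + 2 = 6
Total dim = 2^6 = 64
Even subalgebra dim = 2^5 = 32
n is even, so center dim = 1
Sum = 64 + 32 + 1 = 97


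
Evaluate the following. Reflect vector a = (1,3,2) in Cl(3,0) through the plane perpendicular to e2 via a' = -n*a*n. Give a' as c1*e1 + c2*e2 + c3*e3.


Reflection formula: a' = -n*a*n, with n = e2 (unit vector, n^2 = 1).
For reflection through hyperplane perp to e2:
The component along e2 flips sign, others stay.
a = (1, 3, 2)
a' = (1, -3, 2)
a' = 1*e1 - 3*e2 + 2*e3


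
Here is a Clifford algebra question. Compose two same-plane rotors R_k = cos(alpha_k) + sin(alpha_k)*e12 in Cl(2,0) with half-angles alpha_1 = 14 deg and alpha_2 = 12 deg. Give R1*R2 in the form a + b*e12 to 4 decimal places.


Same-plane rotors commute and their half-angles add:
R1*R2 = cos(a1 + a2) + sin(a1 + a2)*e12.
a1 + a2 = 14 + 12 = 26 deg
cos(26 deg) = 0.8988
sin(26 deg) = 0.4384
R1*R2 = 0.8988 + 0.4384*e12


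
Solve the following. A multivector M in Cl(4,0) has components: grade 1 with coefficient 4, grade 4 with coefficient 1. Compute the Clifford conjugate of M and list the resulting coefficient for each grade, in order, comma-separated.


Clifford conjugate sign for grade k: (-1)^(k(k+1)/2)
Grade 1: (-1)^(1*2/2) = (-1)^1 = -1, coeff 4 -> -4
Grade 4: (-1)^(4*5/2) = (-1)^10 = 1, coeff 1 -> 1
Conjugated coefficients: -4, 1


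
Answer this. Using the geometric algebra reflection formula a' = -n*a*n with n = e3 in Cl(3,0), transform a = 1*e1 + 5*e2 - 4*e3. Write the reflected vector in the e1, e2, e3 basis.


Reflection formula: a' = -n*a*n, with n = e3 (unit vector, n^2 = 1).
For reflection through hyperplane perp to e3:
The component along e3 flips sign, others stay.
a = (1, 5, -4)
a' = (1, 5, 4)
a' = 1*e1 + 5*e2 + 4*e3


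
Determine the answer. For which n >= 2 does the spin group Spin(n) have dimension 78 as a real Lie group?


dim Spin(n) = dim so(n) = n(n-1)/2.
Solve n(n-1)/2 = 78, i.e. n^2 - n - 156 = 0.
Discriminant = 1 + 8*78 = 625
n = (1 + sqrt(625))/2 = (1 + 25)/2 = 13


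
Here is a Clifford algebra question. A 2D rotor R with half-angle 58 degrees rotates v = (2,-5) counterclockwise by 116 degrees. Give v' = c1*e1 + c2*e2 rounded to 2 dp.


Rotor R = cos(58deg) - sin(58deg)*e12
Rotation angle theta = 2 * 58 = 116 degrees
v' = R*v*~R rotates v by theta.
cos(116deg) = -0.4384, sin(116deg) = 0.8988
v'_1 = 2*cos(116deg) - (-5)*sin(116deg)
= 2*(-0.4384) - (-5)*0.8988
= 3.62
v'_2 = 2*sin(116deg) + (-5)*cos(116deg)
= 2*0.8988 + (-5)*(-0.4384)
= 3.99
v' = 3.62*e1 + 3.99*e2


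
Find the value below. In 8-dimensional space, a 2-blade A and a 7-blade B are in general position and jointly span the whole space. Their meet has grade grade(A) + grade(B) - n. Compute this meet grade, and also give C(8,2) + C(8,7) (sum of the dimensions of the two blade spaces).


Meet grade = grade(A) + grade(B) - n
= 2 + 7 - 8 = 1
C(8,2) = 28
C(8,7) = 8
dim_A + dim_B = 28 + 8 = 36


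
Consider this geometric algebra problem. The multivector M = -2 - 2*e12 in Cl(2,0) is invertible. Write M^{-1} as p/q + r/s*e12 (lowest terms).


M = -2 - 2*e12, where e12^2 = -1.
Since M commutes with its reverse ~M = a - b*e12, M * ~M = a^2 - b^2*e12^2 = a^2 + b^2.
So M^{-1} = ~M / (a^2 + b^2) = (a - b*e12)/(a^2 + b^2).
a^2 + b^2 = 4 + 4 = 8
Scalar part = -2/8 = -1/4
Bivector coeff = 2/8 = 1/4
M^{-1} = -1/4 + 1/4*e12


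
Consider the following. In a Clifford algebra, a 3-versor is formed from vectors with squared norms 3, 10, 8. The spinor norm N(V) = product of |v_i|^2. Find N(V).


Spinor norm N(V) = |v1|^2 * |v2|^2 * ... * |v3|^2
= 3 * 10 * 8
Running product: 3, 30, 240
N(V) = 240


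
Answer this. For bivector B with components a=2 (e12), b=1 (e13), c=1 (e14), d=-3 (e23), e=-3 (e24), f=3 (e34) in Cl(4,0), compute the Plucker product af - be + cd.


Plucker relation: af - be + cd
a*f = 2*3 = 6
b*e = 1*(-3) = -3
c*d = 1*(-3) = -3
af - be + cd = 6 - (-3) + (-3)
= 6


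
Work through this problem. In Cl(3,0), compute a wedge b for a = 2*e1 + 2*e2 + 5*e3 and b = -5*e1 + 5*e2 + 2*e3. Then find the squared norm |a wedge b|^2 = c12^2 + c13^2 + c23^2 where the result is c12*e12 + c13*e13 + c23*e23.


a wedge b = (a1*b2 - a2*b1)*e12 + (a1*b3 - a3*b1)*e13 + (a2*b3 - a3*b2)*e23
e12 coeff: 2*5 - 2*(-5) = 10 - (-10) = 20
e13 coeff: 2*2 - 5*(-5) = 4 - (-25) = 29
e23 coeff: 2*2 - 5*5 = 4 - 25 = -21
|a wedge b|^2 = 20^2 + 29^2 + (-21)^2
= 400 + 841 + 441
= 1682


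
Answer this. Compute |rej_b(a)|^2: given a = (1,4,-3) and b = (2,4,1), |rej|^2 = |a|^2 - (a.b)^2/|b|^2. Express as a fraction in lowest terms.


|a|^2 = 1^2 + 4^2 + (-3)^2 = 26
|b|^2 = 2^2 + 4^2 + 1^2 = 21
a . b = 1*2 + 4*4 + (-3)*1 = 15
(a.b)^2 = 15^2 = 225
|rej|^2 = 26 - 225/21
= (546 - 225)/21
= 321/21
In lowest terms: 107/7


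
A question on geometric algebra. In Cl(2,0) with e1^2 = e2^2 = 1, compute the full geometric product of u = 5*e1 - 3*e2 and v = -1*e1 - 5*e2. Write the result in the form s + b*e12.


Expand: (5*e1 - 3*e2)(-1*e1 - 5*e2)
= 5*(-1)*e1e1 + 5*(-5)*e1e2 + (-3)*(-1)*e2e1 + (-3)*(-5)*e2e2
Using e1^2 = e2^2 = 1, e2e1 = -e1e2:
Scalar part s = 5*(-1) + (-3)*(-5) = -5 + 15 = 10
Bivector part b = 5*(-5) - (-3)*(-1) = -25 - 3 = -28
uv = 10 - 28*e12


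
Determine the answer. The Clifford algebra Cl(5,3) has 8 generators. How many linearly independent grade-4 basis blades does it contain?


Number of grade-k basis blades in Cl(p,q) with n = p + q is C(n, k).
n = 5 + 3 = 8
C(8, 4) = 8! / (4! * 4!)
= 40320 / (24 * 24)
= 70


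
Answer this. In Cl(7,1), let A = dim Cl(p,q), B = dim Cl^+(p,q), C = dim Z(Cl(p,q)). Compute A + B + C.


n = 7 + 1 = 8
Total dim = 2^8 = 256
Even subalgebra dim = 2^7 = 128
n is even, so center dim = 1
Sum = 256 + 128 + 1 = 385


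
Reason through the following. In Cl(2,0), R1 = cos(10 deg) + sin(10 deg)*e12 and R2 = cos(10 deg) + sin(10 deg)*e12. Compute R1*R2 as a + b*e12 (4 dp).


Same-plane rotors commute and their half-angles add:
R1*R2 = cos(a1 + a2) + sin(a1 + a2)*e12.
a1 + a2 = 10 + 10 = 20 deg
cos(20 deg) = 0.9397
sin(20 deg) = 0.3420
R1*R2 = 0.9397 + 0.3420*e12


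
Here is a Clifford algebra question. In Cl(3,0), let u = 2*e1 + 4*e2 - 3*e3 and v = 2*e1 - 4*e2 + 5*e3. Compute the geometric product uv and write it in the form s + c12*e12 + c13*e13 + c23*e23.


In Cl(3,0): e_i^2 = 1, e_ie_j = -e_je_i for i != j.
Scalar part = u . v = 2*2 + 4*(-4) + (-3)*5
= 4 + (-16) + (-15) = -27
e12 coeff = 2*(-4) - 4*2 = -8 - 8 = -16
e13 coeff = 2*5 - (-3)*2 = 10 - (-6) = 16
e23 coeff = 4*5 - (-3)*(-4) = 20 - 12 = 8
uv = -27 - 16*e12 + 16*e13 + 8*e23


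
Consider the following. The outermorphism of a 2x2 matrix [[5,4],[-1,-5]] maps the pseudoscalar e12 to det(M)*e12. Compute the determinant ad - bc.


The outermorphism of a linear map f sends e1^e2 to f(e1)^f(e2).
f(e1) = 5*e1 - 1*e2
f(e2) = 4*e1 - 5*e2
f(e1) ^ f(e2) = (5*e1 - 1*e2) ^ (4*e1 - 5*e2)
= 5*(-5)*e12 + (-1)*4*e21
= (-25 - (-4))*e12
= -21*e12
Coefficient = -21


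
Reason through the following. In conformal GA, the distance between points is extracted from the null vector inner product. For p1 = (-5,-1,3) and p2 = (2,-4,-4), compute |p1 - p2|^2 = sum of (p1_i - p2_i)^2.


p1 - p2 = (-7, 3, 7)
|p1 - p2|^2 = (-7)^2 + 3^2 + 7^2
= 49 + 9 + 49
= 107


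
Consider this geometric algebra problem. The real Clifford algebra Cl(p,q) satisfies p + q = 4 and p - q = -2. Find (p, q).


We need p + q = 4 and p - q = -2.
Adding: 2p = 4 + (-2) = 2, so p = 1.
Then q = 4 - 1 = 3.
(p, q) = (1, 3)


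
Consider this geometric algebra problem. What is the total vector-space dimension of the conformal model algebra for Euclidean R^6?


The conformal model of R^6 uses Cl(7,1): the 6 Euclidean generators plus two extra orthogonal generators e+ (e+^2 = +1) and e- (e-^2 = -1), from which the null vectors e0, einf are built.
Number of generators m = 6 + 2 = 8.
dim Cl(p,q) = 2^m = 2^8 = 256


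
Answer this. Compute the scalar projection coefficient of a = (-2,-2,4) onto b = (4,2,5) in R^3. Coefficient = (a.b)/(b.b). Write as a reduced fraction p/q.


Projection coefficient = (a . b) / (b . b)
a . b = (-2)*4 + (-2)*2 + 4*5
= -8 + (-4) + 20 = 8
b . b = 4^2 + 2^2 + 5^2
= 16 + 4 + 25 = 45
Coefficient = 8/45
In lowest terms: 8/45


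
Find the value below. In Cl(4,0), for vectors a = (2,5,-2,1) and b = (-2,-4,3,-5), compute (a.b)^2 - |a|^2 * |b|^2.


a . b = 2*(-2) + 5*(-4) + (-2)*3 + 1*(-5)
= -4 + (-20) + (-6) + (-5) = -35
|a|^2 = 2^2 + 5^2 + (-2)^2 + 1^2 = 34
|b|^2 = (-2)^2 + (-4)^2 + 3^2 + (-5)^2 = 54
(a.b)^2 = (-35)^2 = 1225
|a|^2 * |b|^2 = 34 * 54 = 1836
Result = 1225 - 1836 = -611


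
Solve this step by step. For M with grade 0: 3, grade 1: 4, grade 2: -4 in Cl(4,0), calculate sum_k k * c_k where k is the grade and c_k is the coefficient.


Grade-weighted sum = sum of grade_k * coefficient_k
0*3 = 0
1*4 = 4
2*(-4) = -8
Total = 0 + 4 + (-8) = -4


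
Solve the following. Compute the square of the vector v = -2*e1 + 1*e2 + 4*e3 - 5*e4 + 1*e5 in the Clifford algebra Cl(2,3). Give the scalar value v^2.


v^2 = sum of c_i^2 * e_i^2
Positive signature terms (e_i^2 = +1): (-2)^2 + 1^2 = 5
Negative signature terms (e_j^2 = -1): 4^2 + (-5)^2 + 1^2 = 42
v^2 = 5 - 42 = -37


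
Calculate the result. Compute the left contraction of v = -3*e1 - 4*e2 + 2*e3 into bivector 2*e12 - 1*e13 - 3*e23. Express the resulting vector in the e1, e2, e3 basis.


Left contraction v _| B = <vB>_1 (grade-1 part of the geometric product vB).
Using e1_|e12 = e2, e2_|e12 = -e1, e1_|e13 = e3, e3_|e13 = -e1, e2_|e23 = e3, e3_|e23 = -e2:
e1 coeff: -v2*b12 - v3*b13 = -(-4)*(2) - (2)*(-1) = 10
e2 coeff: v1*b12 - v3*b23 = (-3)*(2) - (2)*(-3) = 0
e3 coeff: v1*b13 + v2*b23 = (-3)*(-1) + (-4)*(-3) = 15
v _| B = 10*e1 + 0*e2 + 15*e3


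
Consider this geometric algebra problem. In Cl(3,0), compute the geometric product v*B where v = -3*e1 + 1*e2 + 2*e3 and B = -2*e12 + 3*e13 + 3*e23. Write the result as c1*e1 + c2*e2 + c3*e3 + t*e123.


vB has grade-1 (vector) and grade-3 (trivector) parts: vB = (v _| B) + (v ^ B).
Vector part <vB>_1:
  e1: -v2*b12 - v3*b13 = -(1)*(-2) - (2)*(3) = -4
  e2: v1*b12 - v3*b23 = (-3)*(-2) - (2)*(3) = 0
  e3: v1*b13 + v2*b23 = (-3)*(3) + (1)*(3) = -6
Trivector part <vB>_3:
  e123: v1*b23 - v2*b13 + v3*b12 = (-3)*(3) - (1)*(3) + (2)*(-2) = -16
vB = -4*e1 + 0*e2 - 6*e3 - 16*e123


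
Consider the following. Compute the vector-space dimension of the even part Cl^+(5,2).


Even subalgebra dimension = 2^(n-1)
n = 5 + 2 = 7
2^(7 - 1) = 2^6 = 64
Verification: sum of C(7,k) for even k = 1 + 21 + 35 + 7 = 64
Result = 64


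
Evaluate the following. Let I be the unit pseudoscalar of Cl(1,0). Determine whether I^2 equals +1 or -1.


The pseudoscalar I = e1...e_n (product of all n generators) of Cl(p,q) satisfies I^2 = (-1)^(q + n(n-1)/2).
p = 1, q = 0, n = p + q = 1
n(n-1)/2 = 1 * 0 / 2 = 0
Exponent = q + n(n-1)/2 = 0 + 0 = 0
I^2 = (-1)^0 = +1


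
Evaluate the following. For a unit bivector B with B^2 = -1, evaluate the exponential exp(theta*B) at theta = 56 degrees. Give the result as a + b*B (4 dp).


For a unit bivector B with B^2 = -1, the exponential series gives
e^(theta*B) = cos(theta) + sin(theta)*B (the GA analogue of Euler's formula).
theta = 56 degrees = 0.977384 rad
cos(56 deg) = 0.5592
sin(56 deg) = 0.8290
exp(theta*B) = 0.5592 + 0.8290*B


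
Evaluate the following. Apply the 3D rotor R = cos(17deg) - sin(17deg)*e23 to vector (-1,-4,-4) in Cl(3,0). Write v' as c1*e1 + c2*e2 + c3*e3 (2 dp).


Rotor R = cos(17deg) - sin(17deg)*e23
Rotation angle theta = 2 * 17 = 34 degrees in the e23 plane (e2 -> e3).
The component perpendicular to the plane (e1) is invariant: v'_1 = v1 = -1.00
cos(34deg) = 0.8290, sin(34deg) = 0.5592
v'_2 = v2*cos(theta) - v3*sin(theta) = -4*0.8290 - (-4)*0.5592 = -1.08
v'_3 = v2*sin(theta) + v3*cos(theta) = -4*0.5592 + (-4)*0.8290 = -5.55
v' = -1.00*e1 - 1.08*e2 - 5.55*e3


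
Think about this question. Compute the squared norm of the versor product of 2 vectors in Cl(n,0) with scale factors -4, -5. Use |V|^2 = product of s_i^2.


Each vector v_i has |v_i|^2 = s_i^2
Squared scales: (-4)^2 = 16, (-5)^2 = 25
|V|^2 = 16 * 25
= 400


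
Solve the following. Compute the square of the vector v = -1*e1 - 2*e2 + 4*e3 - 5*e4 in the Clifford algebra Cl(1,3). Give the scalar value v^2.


v^2 = sum of c_i^2 * e_i^2
Positive signature terms (e_i^2 = +1): (-1)^2 = 1
Negative signature terms (e_j^2 = -1): (-2)^2 + 4^2 + (-5)^2 = 45
v^2 = 1 - 45 = -44
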